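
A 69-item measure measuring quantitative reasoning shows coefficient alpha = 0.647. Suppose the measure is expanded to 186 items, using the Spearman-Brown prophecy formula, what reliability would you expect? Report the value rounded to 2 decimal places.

0.83

Length ratio n = 186/69 = 2.6957
r_new = (2.6957 × 0.647) / (1 + (2.6957 − 1) × 0.647)
r_new = 1.7441 / 2.0971 ≈ 0.8317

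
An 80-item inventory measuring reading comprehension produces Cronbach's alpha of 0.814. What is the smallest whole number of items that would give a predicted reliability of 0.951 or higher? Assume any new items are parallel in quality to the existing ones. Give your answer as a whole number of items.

Spearman-Brown solved for the length factor n:
n = r*(1 − r) / [ r (1 − r*) ]
n = 0.951(1 − 0.814) / [0.814(1 − 0.951)]
  = 0.176886 / 0.039886 = 4.4348
So the test needs 4.4348 × 80 ≈ 354.78 items; rounding up, 355.

355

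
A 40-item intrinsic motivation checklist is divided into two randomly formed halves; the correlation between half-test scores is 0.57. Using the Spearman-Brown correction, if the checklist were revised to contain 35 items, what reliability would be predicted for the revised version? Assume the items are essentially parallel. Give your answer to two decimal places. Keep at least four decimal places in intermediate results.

0.70

First correct the split-half correlation to full-test reliability: r_full = 2 × 0.57 / (1 + 0.57) ≈ 0.7261
Then adjust to 35 items: n = 35/40 = 0.8750
r_new = n·r_full / (1 + (n − 1)·r_full) = 0.6353 / 0.9092 ≈ 0.6987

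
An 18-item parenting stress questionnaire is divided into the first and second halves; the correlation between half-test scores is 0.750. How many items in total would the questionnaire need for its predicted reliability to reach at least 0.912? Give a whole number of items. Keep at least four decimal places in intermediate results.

32

Corrected full-test reliability: r_full = 2 × 0.750 / (1 + 0.750) ≈ 0.8571
n = r_tgt(1 − r_full) / [r_full(1 − r_tgt)] = 0.912 × 0.1429 / (0.8571 × 0.088) ≈ 1.7279
Items = 1.7279 × 18 ≈ 31.10 → 32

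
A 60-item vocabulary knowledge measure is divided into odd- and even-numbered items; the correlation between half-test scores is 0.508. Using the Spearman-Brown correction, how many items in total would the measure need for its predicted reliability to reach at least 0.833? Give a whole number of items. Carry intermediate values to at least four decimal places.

145

Corrected full-test reliability: r_full = 2 × 0.508 / (1 + 0.508) ≈ 0.6737
Solve Spearman-Brown for n: n = 0.833(1 − 0.6737) / [0.6737(1 − 0.833)] = 2.4159
Items = 2.4159 × 60 ≈ 144.95 → 145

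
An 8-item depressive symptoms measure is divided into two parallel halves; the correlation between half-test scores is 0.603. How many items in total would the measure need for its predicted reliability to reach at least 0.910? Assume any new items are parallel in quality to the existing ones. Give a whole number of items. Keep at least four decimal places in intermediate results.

Corrected full-test reliability: r_full = 2 × 0.603 / (1 + 0.603) ≈ 0.7523
Solve Spearman-Brown for n: n = 0.910(1 − 0.7523) / [0.7523(1 − 0.910)] = 3.3292
Items = 3.3292 × 8 ≈ 26.63 → 27

27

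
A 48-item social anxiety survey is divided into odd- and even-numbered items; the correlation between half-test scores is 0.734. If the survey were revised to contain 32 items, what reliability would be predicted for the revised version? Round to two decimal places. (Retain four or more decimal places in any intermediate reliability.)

0.79

Spearman-Brown correction (n = 2): r_full = 2·0.734/(1 + 0.734) = 0.8466
Length factor from 48 to 32 items: n = 32/48 = 0.6667
r_new = n·r_full / (1 + (n − 1)·r_full) = 0.5644 / 0.7178 ≈ 0.7863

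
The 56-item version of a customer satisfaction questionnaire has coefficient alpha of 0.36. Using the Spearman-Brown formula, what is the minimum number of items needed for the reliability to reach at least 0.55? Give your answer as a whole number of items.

Spearman-Brown solved for the length factor n:
n = r_target (1 − r_old) / [ r_old (1 − r_target) ]
n = 0.55(1 − 0.36) / [0.36(1 − 0.55)]
n = 0.3520 / 0.1620 ≈ 2.1728
2.1728 × 56 = 121.68 → 122 items

122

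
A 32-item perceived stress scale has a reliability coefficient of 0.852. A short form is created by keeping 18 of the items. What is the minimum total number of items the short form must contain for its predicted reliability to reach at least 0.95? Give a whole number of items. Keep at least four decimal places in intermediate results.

Short-form reliability: n = 18/32 = 0.5625; r_18 = n·r/(1+(n−1)r) ≈ 0.7640
Length factor from the short form to reach 0.95: n' = 0.95(1 − 0.7640) / [0.7640(1 − 0.95)] ≈ 5.8691
Items = 5.8691 × 18 ≈ 105.64 → 106

106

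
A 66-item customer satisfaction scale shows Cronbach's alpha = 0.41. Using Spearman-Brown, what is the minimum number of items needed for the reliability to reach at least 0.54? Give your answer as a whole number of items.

n = 0.54 × (1 − 0.41) / [ 0.41 × (1 − 0.54) ]
  = 0.3186 / 0.1886 = 1.6893
1.6893 × 66 = 111.49 → 112 items

112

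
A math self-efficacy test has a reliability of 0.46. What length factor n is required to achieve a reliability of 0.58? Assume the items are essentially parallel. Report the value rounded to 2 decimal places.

Rearranging the Spearman-Brown formula for n,
n = r*(1 − r) / [ r (1 − r*) ]
n = 0.58 × (1 − 0.46) / [ 0.46 × (1 − 0.58) ]
n = 0.3132 / 0.1932 ≈ 1.6211

1.62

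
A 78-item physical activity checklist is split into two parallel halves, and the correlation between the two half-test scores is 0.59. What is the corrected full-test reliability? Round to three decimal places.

0.742

The full test is twice the length of either half (n = 2).
r_full = 2r_hh / (1 + r_hh) = 2 × 0.59 / (1 + 0.59)
r_full = 1.1800 / 1.5900 ≈ 0.7421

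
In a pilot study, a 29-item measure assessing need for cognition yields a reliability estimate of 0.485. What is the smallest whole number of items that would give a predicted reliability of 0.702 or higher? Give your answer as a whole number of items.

73

n = [0.702 × 0.515] / [0.485 × 0.298]
n = 0.361530 / 0.144530 ≈ 2.5014
So the test needs 2.5014 × 29 ≈ 72.54 items; rounding up, 73.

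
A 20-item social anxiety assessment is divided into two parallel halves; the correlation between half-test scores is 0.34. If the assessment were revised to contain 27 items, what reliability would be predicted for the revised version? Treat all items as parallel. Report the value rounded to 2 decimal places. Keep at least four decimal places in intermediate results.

Spearman-Brown correction (n = 2): r_full = 2·0.34/(1 + 0.34) = 0.5075
Then adjust to 27 items: n = 27/20 = 1.3500
r_new = n·r_full / (1 + (n − 1)·r_full) = 0.6851 / 1.1776 ≈ 0.5818

0.58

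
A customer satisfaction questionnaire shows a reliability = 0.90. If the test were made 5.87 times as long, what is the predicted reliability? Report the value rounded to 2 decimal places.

Apply the Spearman-Brown prophecy formula, r' = nr / [1 + (n − 1)r]:
r_new = (5.87 × 0.90) / (1 + (5.87 − 1) × 0.90)
r_new = 5.2830 / 5.3830 ≈ 0.9814

0.98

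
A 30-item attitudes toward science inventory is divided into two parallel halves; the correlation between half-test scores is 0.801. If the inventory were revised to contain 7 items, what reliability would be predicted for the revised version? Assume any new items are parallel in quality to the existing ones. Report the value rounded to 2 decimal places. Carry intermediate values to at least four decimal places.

0.65

Spearman-Brown correction (n = 2): r_full = 2·0.801/(1 + 0.801) = 0.8895
Then adjust to 7 items: n = 7/30 = 0.2333
r_new = n·r_full / (1 + (n − 1)·r_full) = 0.2075 / 0.3180 ≈ 0.6525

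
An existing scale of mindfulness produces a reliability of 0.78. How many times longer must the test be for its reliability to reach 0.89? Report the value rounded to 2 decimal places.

Invert Spearman-Brown to solve for n:
n = r*(1 − r) / [ r (1 − r*) ]
n = [0.89 × 0.22] / [0.78 × 0.11]
n = 0.1958 / 0.0858 ≈ 2.2821

2.28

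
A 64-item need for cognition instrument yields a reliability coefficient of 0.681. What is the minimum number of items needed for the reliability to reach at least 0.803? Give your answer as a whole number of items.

n = 0.803 × (1 − 0.681) / [ 0.681 × (1 − 0.803) ]
n = 0.256157 / 0.134157 ≈ 1.9094
Items needed = n × 64 = 1.9094 × 64 ≈ 122.20 → round up to 123

123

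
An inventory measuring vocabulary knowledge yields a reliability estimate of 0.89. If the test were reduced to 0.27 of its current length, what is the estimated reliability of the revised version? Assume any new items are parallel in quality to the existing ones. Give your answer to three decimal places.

Apply the Spearman-Brown prophecy formula, r' = nr / [1 + (n − 1)r]:
r_new = (0.27 × 0.89) / (1 + (0.27 − 1) × 0.89)
     = 0.2403 / 0.3503 = 0.6860

0.686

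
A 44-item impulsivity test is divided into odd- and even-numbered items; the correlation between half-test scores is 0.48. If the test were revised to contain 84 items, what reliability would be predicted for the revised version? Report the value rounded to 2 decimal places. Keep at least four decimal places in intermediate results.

First correct the split-half correlation to full-test reliability: r_full = 2 × 0.48 / (1 + 0.48) ≈ 0.6486
Length factor from 44 to 84 items: n = 84/44 = 1.9091
r_new = n·r_full / (1 + (n − 1)·r_full) = 1.2382 / 1.5896 ≈ 0.7789

0.78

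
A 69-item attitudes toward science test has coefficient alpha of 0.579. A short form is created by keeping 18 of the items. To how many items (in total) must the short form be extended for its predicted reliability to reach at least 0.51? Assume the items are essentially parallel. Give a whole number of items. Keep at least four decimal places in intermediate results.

53

First, r for the 18-item form: n = 18/69 = 0.2609, so r_18 = 0.2609·0.579/(1 + (0.2609 − 1)·0.579) = 0.2641
Then solve for n' with r_old = 0.2641, r_target = 0.51: n' = 0.51(1 − 0.2641)/[0.2641(1 − 0.51)] = 2.9002
Items = 2.9002 × 18 ≈ 52.20 → 53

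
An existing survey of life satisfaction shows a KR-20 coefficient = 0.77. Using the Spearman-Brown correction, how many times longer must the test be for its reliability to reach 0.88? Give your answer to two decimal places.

2.19

n = 0.88 × (1 − 0.77) / [ 0.77 × (1 − 0.88) ]
  = 0.2024 / 0.0924 = 2.1905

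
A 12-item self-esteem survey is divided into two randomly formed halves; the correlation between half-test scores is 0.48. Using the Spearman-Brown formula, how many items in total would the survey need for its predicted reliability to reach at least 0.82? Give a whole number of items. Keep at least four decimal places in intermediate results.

30

Corrected full-test reliability: r_full = 2 × 0.48 / (1 + 0.48) ≈ 0.6486
Solve Spearman-Brown for n: n = 0.82(1 − 0.6486) / [0.6486(1 − 0.82)] = 2.4681
Required items = 2.4681 × 12 = 29.62, so 30 items.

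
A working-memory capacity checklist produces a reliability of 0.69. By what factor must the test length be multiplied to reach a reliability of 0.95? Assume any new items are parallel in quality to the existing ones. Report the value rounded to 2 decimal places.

n = [0.95 × 0.31] / [0.69 × 0.05]
n = 0.2945 / 0.0345 ≈ 8.5362

8.54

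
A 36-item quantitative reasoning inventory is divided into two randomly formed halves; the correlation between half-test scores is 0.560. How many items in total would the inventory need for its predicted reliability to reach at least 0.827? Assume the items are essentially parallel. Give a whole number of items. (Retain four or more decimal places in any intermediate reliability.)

68

Corrected full-test reliability: r_full = 2 × 0.560 / (1 + 0.560) ≈ 0.7179
n = r_tgt(1 − r_full) / [r_full(1 − r_tgt)] = 0.827 × 0.2821 / (0.7179 × 0.173) ≈ 1.8784
Required items = 1.8784 × 36 = 67.62, so 68 items.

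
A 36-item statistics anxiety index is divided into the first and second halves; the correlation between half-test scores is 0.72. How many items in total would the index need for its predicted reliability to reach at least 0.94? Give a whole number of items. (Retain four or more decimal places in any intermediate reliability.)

r_full = 2(0.72)/(1 + 0.72) = 0.8372
Solve Spearman-Brown for n: n = 0.94(1 − 0.8372) / [0.8372(1 − 0.94)] = 3.0465
Required items = 3.0465 × 36 = 109.67, so 110 items.

110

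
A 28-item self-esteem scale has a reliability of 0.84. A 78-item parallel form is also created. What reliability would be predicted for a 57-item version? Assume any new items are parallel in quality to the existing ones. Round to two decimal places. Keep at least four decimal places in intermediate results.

0.91

The 78-item form is not needed; work directly from the 28-item form with n = 57/28 = 2.0357.
r_{57} = n·r / (1 + (n − 1)·r) = 1.7100 / 1.8700 ≈ 0.9144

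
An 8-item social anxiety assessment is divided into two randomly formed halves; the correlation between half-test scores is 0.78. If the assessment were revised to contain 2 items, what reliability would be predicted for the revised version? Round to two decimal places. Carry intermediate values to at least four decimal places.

0.64

Spearman-Brown correction (n = 2): r_full = 2·0.78/(1 + 0.78) = 0.8764
Then adjust to 2 items: n = 2/8 = 0.2500
r_new = n·r_full / (1 + (n − 1)·r_full) = 0.2191 / 0.3427 ≈ 0.6393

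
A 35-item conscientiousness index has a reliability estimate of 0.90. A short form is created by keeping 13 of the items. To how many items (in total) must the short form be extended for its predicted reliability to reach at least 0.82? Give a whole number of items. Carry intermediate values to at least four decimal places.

Short-form reliability: n = 13/35 = 0.3714; r_13 = n·r/(1+(n−1)r) ≈ 0.7697
Then solve for n' with r_old = 0.7697, r_target = 0.82: n' = 0.82(1 − 0.7697)/[0.7697(1 − 0.82)] = 1.3631
Items = 1.3631 × 13 ≈ 17.72 → 18

18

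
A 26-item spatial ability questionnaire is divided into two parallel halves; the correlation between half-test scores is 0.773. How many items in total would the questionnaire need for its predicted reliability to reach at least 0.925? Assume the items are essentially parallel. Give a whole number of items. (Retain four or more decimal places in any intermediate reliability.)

48

r_full = 2(0.773)/(1 + 0.773) = 0.8720
n = r_tgt(1 − r_full) / [r_full(1 − r_tgt)] = 0.925 × 0.1280 / (0.8720 × 0.075) ≈ 1.8104
Required items = 1.8104 × 26 = 47.07, so 48 items.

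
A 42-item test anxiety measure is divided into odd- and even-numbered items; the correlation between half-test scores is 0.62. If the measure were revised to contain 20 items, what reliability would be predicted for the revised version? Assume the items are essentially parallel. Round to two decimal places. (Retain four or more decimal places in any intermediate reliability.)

Spearman-Brown correction (n = 2): r_full = 2·0.62/(1 + 0.62) = 0.7654
Then adjust to 20 items: n = 20/42 = 0.4762
r_new = n·r_full / (1 + (n − 1)·r_full) = 0.3645 / 0.5991 ≈ 0.6084

0.61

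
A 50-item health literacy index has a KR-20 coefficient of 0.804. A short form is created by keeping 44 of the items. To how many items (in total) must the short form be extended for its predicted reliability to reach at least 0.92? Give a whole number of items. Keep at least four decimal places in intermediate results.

141

First, r for the 44-item form: n = 44/50 = 0.8800, so r_44 = 0.8800·0.804/(1 + (0.8800 − 1)·0.804) = 0.7831
Length factor from the short form to reach 0.92: n' = 0.92(1 − 0.7831) / [0.7831(1 − 0.92)] ≈ 3.1852
Items = 3.1852 × 44 ≈ 140.15 → 141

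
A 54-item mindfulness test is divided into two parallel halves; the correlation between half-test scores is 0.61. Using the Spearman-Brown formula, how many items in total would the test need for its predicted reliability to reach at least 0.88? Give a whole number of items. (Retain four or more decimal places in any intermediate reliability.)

127

Corrected full-test reliability: r_full = 2 × 0.61 / (1 + 0.61) ≈ 0.7578
n = r_tgt(1 − r_full) / [r_full(1 − r_tgt)] = 0.88 × 0.2422 / (0.7578 × 0.12) ≈ 2.3438
Items = 2.3438 × 54 ≈ 126.57 → 127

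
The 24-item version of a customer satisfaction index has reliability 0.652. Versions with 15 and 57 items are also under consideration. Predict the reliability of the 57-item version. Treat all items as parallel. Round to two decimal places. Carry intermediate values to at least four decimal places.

0.82

Only the ratio of lengths matters: n = 57/24 = 2.3750
r_{57} = n·r / (1 + (n − 1)·r) = 1.5485 / 1.8965 ≈ 0.8165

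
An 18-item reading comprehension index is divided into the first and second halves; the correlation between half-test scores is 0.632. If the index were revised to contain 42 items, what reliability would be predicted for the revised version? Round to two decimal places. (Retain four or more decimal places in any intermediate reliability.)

0.89

First correct the split-half correlation to full-test reliability: r_full = 2 × 0.632 / (1 + 0.632) ≈ 0.7745
Length factor from 18 to 42 items: n = 42/18 = 2.3333
r_new = n·r_full / (1 + (n − 1)·r_full) = 1.8071 / 2.0326 ≈ 0.8891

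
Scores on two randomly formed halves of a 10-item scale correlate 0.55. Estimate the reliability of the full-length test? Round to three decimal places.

r_full = 2r_hh / (1 + r_hh) = 2 × 0.55 / (1 + 0.55)
       = 1.1000 / 1.5500 = 0.7097

0.710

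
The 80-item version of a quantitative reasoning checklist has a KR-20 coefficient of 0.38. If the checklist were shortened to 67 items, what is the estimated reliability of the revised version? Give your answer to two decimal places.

0.34

Length ratio n = 67/80 = 0.8375
Spearman-Brown: r_new = n·r / (1 + (n − 1)·r)
r_new = 0.8375·0.38 / [1 + (0.8375 − 1)·0.38]
     = 0.3183 / 0.9383 = 0.3392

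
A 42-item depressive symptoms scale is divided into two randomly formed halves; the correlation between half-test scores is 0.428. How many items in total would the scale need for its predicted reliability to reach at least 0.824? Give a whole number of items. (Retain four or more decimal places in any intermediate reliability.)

132

r_full = 2(0.428)/(1 + 0.428) = 0.5994
n = r_tgt(1 − r_full) / [r_full(1 − r_tgt)] = 0.824 × 0.4006 / (0.5994 × 0.176) ≈ 3.1290
Required items = 3.1290 × 42 = 131.42, so 132 items.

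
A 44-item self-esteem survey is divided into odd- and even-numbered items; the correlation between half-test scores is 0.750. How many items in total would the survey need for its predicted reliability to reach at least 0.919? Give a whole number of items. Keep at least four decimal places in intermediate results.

84

Corrected full-test reliability: r_full = 2 × 0.750 / (1 + 0.750) ≈ 0.8571
Solve Spearman-Brown for n: n = 0.919(1 − 0.8571) / [0.8571(1 − 0.919)] = 1.8916
Required items = 1.8916 × 44 = 83.23, so 84 items.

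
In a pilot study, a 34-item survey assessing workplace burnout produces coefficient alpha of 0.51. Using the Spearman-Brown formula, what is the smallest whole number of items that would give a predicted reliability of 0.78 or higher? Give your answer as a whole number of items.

Rearranging the Spearman-Brown formula for n,
n = r_target (1 − r_old) / [ r_old (1 − r_target) ]
n = 0.78 × (1 − 0.51) / [ 0.51 × (1 − 0.78) ]
  = 0.3822 / 0.1122 = 3.4064
3.4064 × 34 = 115.82 → 116 items

116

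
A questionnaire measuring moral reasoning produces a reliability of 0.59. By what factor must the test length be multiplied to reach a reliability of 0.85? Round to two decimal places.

3.94

Spearman-Brown solved for the length factor n:
n = r*(1 − r) / [ r (1 − r*) ]
n = 0.85 × (1 − 0.59) / [ 0.59 × (1 − 0.85) ]
n = 0.3485 / 0.0885 ≈ 3.9379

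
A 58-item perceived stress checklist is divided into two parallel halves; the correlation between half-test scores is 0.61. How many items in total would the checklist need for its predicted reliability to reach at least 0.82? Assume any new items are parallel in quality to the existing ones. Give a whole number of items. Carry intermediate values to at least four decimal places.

85

Corrected full-test reliability: r_full = 2 × 0.61 / (1 + 0.61) ≈ 0.7578
n = r_tgt(1 − r_full) / [r_full(1 − r_tgt)] = 0.82 × 0.2422 / (0.7578 × 0.18) ≈ 1.4560
Required items = 1.4560 × 58 = 84.45, so 85 items.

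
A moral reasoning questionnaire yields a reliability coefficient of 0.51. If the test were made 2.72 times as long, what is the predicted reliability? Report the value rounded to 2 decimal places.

0.74

r_new = 2.72·0.51 / [1 + (2.72 − 1)·0.51]
r_new = 1.3872 / 1.8772 ≈ 0.7390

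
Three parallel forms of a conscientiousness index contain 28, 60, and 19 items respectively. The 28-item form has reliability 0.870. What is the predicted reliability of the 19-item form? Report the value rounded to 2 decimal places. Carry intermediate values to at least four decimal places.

0.82

The 60-item form is not needed; work directly from the 28-item form with n = 19/28 = 0.6786.
r_{19} = n·r / (1 + (n − 1)·r) = 0.5904 / 0.7204 ≈ 0.8195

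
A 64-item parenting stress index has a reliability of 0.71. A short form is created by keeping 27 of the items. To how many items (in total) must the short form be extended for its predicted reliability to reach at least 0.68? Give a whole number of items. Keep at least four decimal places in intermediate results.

First, r for the 27-item form: n = 27/64 = 0.4219, so r_27 = 0.4219·0.71/(1 + (0.4219 − 1)·0.71) = 0.5081
Length factor from the short form to reach 0.68: n' = 0.68(1 − 0.5081) / [0.5081(1 − 0.68)] ≈ 2.0572
Items = 2.0572 × 27 ≈ 55.54 → 56

56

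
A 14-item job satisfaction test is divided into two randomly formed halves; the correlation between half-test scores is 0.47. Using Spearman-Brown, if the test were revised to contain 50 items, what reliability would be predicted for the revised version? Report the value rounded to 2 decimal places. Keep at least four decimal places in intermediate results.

0.86

Spearman-Brown correction (n = 2): r_full = 2·0.47/(1 + 0.47) = 0.6395
Length factor from 14 to 50 items: n = 50/14 = 3.5714
r_new = n·r_full / (1 + (n − 1)·r_full) = 2.2839 / 2.6444 ≈ 0.8637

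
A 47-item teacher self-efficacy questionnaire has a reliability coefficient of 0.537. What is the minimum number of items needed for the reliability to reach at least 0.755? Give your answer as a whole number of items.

Invert Spearman-Brown to solve for n:
n = r_target (1 − r_old) / [ r_old (1 − r_target) ]
n = 0.755 × (1 − 0.537) / [ 0.537 × (1 − 0.755) ]
n = 0.349565 / 0.131565 ≈ 2.6570
2.6570 × 47 = 124.88 → 125 items

125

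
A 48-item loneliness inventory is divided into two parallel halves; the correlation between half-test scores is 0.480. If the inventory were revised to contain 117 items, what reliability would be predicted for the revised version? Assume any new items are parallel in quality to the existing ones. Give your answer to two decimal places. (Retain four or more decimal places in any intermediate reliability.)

0.82

First correct the split-half correlation to full-test reliability: r_full = 2 × 0.480 / (1 + 0.480) ≈ 0.6486
Length factor from 48 to 117 items: n = 117/48 = 2.4375
r_new = n·r_full / (1 + (n − 1)·r_full) = 1.5810 / 1.9324 ≈ 0.8182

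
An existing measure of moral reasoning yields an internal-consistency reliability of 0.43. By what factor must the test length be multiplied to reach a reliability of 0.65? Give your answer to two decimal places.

Rearranging the Spearman-Brown formula for n,
n = r*(1 − r) / [ r (1 − r*) ]
n = [0.65 × 0.57] / [0.43 × 0.35]
  = 0.3705 / 0.1505 = 2.4618

2.46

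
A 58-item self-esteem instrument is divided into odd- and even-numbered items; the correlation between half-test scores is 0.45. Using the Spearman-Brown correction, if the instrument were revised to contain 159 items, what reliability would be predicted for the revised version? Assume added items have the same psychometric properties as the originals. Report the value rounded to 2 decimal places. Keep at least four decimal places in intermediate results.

Spearman-Brown correction (n = 2): r_full = 2·0.45/(1 + 0.45) = 0.6207
Length factor from 58 to 159 items: n = 159/58 = 2.7414
r_new = n·r_full / (1 + (n − 1)·r_full) = 1.7016 / 2.0809 ≈ 0.8177

0.82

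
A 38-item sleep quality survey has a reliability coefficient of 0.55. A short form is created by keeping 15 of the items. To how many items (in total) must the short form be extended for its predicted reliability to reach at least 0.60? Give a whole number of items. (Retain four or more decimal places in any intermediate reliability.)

47

First, r for the 15-item form: n = 15/38 = 0.3947, so r_15 = 0.3947·0.55/(1 + (0.3947 − 1)·0.55) = 0.3254
Then solve for n' with r_old = 0.3254, r_target = 0.60: n' = 0.60(1 − 0.3254)/[0.3254(1 − 0.60)] = 3.1097
Items = 3.1097 × 15 ≈ 46.65 → 47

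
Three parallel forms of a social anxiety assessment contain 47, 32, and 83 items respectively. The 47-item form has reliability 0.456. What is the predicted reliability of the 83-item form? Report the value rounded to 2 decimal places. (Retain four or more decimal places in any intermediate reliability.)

The 32-item form is not needed; work directly from the 47-item form with n = 83/47 = 1.7660.
r_{83} = n·r / (1 + (n − 1)·r) = 0.8053 / 1.3493 ≈ 0.5968

0.60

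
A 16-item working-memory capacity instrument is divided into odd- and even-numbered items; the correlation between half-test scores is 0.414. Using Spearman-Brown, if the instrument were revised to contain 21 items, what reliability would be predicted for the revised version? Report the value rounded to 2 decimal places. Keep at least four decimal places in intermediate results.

0.65

First correct the split-half correlation to full-test reliability: r_full = 2 × 0.414 / (1 + 0.414) ≈ 0.5856
Length factor from 16 to 21 items: n = 21/16 = 1.3125
r_new = n·r_full / (1 + (n − 1)·r_full) = 0.7686 / 1.1830 ≈ 0.6497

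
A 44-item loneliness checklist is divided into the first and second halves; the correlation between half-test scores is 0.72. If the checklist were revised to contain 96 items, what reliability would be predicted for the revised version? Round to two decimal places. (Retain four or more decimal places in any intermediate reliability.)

Full-test reliability from the split-half r: r_full = 2(0.72)/(1 + 0.72) = 0.8372
Then adjust to 96 items: n = 96/44 = 2.1818
r_new = n·r_full / (1 + (n − 1)·r_full) = 1.8266 / 1.9894 ≈ 0.9182

0.92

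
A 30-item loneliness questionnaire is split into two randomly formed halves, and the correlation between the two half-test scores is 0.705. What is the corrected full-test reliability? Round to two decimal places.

0.83

r_full = 2(0.705) / (1 + 0.705)
r_full = 1.4100 / 1.7050 ≈ 0.8270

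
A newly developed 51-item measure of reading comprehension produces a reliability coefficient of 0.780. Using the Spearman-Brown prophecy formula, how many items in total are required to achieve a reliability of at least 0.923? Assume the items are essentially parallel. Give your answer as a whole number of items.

173

n = 0.923(1 − 0.780) / [0.780(1 − 0.923)]
  = 0.203060 / 0.060060 = 3.3810
So the test needs 3.3810 × 51 ≈ 172.43 items; rounding up, 173.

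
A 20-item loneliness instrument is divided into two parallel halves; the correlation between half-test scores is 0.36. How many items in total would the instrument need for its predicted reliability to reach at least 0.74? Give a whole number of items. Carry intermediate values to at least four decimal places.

Corrected full-test reliability: r_full = 2 × 0.36 / (1 + 0.36) ≈ 0.5294
n = r_tgt(1 − r_full) / [r_full(1 − r_tgt)] = 0.74 × 0.4706 / (0.5294 × 0.26) ≈ 2.5300
Items = 2.5300 × 20 ≈ 50.60 → 51

51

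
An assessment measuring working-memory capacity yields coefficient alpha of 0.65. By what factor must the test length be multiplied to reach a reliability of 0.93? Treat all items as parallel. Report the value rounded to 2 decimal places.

7.15

Invert Spearman-Brown to solve for n:
n = r_target (1 − r_old) / [ r_old (1 − r_target) ]
n = [0.93 × 0.35] / [0.65 × 0.07]
  = 0.3255 / 0.0455 = 7.1538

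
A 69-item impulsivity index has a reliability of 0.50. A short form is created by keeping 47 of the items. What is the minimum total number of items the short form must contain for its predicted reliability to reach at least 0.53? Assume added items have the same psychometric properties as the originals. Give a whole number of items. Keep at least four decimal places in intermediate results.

Short-form reliability: n = 47/69 = 0.6812; r_47 = n·r/(1+(n−1)r) ≈ 0.4052
Then solve for n' with r_old = 0.4052, r_target = 0.53: n' = 0.53(1 − 0.4052)/[0.4052(1 − 0.53)] = 1.6553
Total items = 1.6553 × 47 = 77.80, rounded up to 78.

78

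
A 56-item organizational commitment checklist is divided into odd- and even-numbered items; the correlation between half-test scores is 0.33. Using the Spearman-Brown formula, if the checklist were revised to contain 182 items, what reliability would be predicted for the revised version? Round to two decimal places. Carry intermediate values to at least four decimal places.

Full-test reliability from the split-half r: r_full = 2(0.33)/(1 + 0.33) = 0.4962
Length factor from 56 to 182 items: n = 182/56 = 3.2500
r_new = n·r_full / (1 + (n − 1)·r_full) = 1.6126 / 2.1164 ≈ 0.7620

0.76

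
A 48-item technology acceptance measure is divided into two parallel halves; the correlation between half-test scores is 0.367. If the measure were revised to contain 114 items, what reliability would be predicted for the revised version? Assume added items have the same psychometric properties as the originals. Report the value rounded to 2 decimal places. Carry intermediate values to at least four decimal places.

First correct the split-half correlation to full-test reliability: r_full = 2 × 0.367 / (1 + 0.367) ≈ 0.5369
Then adjust to 114 items: n = 114/48 = 2.3750
r_new = n·r_full / (1 + (n − 1)·r_full) = 1.2751 / 1.7382 ≈ 0.7336

0.73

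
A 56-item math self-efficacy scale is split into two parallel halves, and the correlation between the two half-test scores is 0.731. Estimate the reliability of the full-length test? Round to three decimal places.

Each half is half the length of the full test, so the full test is n = 2 times a half.
r_full = 2r_hh / (1 + r_hh) = 2 × 0.731 / (1 + 0.731)
       = 1.4620 / 1.7310 = 0.8446

0.845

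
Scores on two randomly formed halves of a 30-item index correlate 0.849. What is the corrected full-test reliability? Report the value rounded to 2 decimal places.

r_full = 2r_hh / (1 + r_hh) = 2 × 0.849 / (1 + 0.849)
       = 1.6980 / 1.8490 = 0.9183

0.92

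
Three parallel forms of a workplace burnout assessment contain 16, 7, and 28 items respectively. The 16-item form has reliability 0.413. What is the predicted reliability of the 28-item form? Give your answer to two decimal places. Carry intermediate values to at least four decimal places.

The 7-item form is not needed; work directly from the 16-item form with n = 28/16 = 1.7500.
r_{28} = n·r / (1 + (n − 1)·r) = 0.7228 / 1.3097 ≈ 0.5519

0.55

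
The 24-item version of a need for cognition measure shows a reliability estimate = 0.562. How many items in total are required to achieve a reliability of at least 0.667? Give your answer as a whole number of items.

Spearman-Brown solved for the length factor n:
n = r*(1 − r) / [ r (1 − r*) ]
n = [0.667 × 0.438] / [0.562 × 0.333]
  = 0.292146 / 0.187146 = 1.5611
Items needed = n × 24 = 1.5611 × 24 ≈ 37.47 → round up to 38

38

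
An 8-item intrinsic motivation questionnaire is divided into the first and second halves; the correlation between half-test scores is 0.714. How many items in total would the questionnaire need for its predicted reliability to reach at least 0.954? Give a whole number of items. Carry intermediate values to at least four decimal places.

34

Corrected full-test reliability: r_full = 2 × 0.714 / (1 + 0.714) ≈ 0.8331
Solve Spearman-Brown for n: n = 0.954(1 − 0.8331) / [0.8331(1 − 0.954)] = 4.1548
Items = 4.1548 × 8 ≈ 33.24 → 34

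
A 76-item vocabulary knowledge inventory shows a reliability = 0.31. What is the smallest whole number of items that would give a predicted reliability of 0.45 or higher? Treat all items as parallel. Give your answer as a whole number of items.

Rearranging the Spearman-Brown formula for n,
n = r*(1 − r) / [ r (1 − r*) ]
n = 0.45(1 − 0.31) / [0.31(1 − 0.45)]
n = 0.3105 / 0.1705 ≈ 1.8211
1.8211 × 76 = 138.40 → 139 items

139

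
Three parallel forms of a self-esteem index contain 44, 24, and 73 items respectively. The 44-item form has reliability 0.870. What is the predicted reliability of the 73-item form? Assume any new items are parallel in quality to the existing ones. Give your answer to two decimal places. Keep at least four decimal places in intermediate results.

The 24-item form is not needed; work directly from the 44-item form with n = 73/44 = 1.6591.
r_{73} = n·r / (1 + (n − 1)·r) = 1.4434 / 1.5734 ≈ 0.9174

0.92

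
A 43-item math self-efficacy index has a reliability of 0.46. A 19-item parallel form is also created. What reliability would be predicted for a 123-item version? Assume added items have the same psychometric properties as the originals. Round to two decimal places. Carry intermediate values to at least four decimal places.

Only the ratio of lengths matters: n = 123/43 = 2.8605
r_{123} = n·r / (1 + (n − 1)·r) = 1.3158 / 1.8558 ≈ 0.7090

0.71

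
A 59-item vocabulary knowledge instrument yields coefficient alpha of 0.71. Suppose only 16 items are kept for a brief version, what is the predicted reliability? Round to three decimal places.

0.399

Length ratio n = 16/59 = 0.2712
r_new = 0.2712·0.71 / [1 + (0.2712 − 1)·0.71]
     = 0.1926 / 0.4826 = 0.3991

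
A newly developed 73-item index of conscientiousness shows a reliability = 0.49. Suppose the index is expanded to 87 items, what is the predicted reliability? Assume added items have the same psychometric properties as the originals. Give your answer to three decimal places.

0.534

Length ratio n = 87/73 = 1.1918
Spearman-Brown: r_new = n·r / (1 + (n − 1)·r)
r_new = (1.1918 × 0.49) / (1 + (1.1918 − 1) × 0.49)
r_new = 0.5840 / 1.0940 ≈ 0.5338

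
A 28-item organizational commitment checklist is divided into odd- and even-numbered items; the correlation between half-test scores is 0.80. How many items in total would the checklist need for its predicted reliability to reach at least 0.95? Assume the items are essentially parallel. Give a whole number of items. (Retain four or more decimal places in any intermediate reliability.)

67

Corrected full-test reliability: r_full = 2 × 0.80 / (1 + 0.80) ≈ 0.8889
Solve Spearman-Brown for n: n = 0.95(1 − 0.8889) / [0.8889(1 − 0.95)] = 2.3747
Items = 2.3747 × 28 ≈ 66.49 → 67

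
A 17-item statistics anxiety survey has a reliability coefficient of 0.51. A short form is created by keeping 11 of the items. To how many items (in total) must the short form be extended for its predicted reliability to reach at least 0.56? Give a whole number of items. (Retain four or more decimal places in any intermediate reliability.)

First, r for the 11-item form: n = 11/17 = 0.6471, so r_11 = 0.6471·0.51/(1 + (0.6471 − 1)·0.51) = 0.4025
Then solve for n' with r_old = 0.4025, r_target = 0.56: n' = 0.56(1 − 0.4025)/[0.4025(1 − 0.56)] = 1.8893
Total items = 1.8893 × 11 = 20.78, rounded up to 21.

21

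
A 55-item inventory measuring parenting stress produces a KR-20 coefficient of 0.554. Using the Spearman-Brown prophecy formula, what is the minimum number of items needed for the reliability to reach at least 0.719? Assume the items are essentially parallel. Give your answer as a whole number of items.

Spearman-Brown solved for the length factor n:
n = r_target (1 − r_old) / [ r_old (1 − r_target) ]
n = 0.719 × (1 − 0.554) / [ 0.554 × (1 − 0.719) ]
n = 0.320674 / 0.155674 ≈ 2.0599
So the test needs 2.0599 × 55 ≈ 113.29 items; rounding up, 114.

114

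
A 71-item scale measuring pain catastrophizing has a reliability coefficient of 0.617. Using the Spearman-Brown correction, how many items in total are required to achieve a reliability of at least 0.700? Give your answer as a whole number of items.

Spearman-Brown solved for the length factor n:
n = r_target (1 − r_old) / [ r_old (1 − r_target) ]
n = 0.700(1 − 0.617) / [0.617(1 − 0.700)]
  = 0.268100 / 0.185100 = 1.4484
Items needed = n × 71 = 1.4484 × 71 ≈ 102.84 → round up to 103

103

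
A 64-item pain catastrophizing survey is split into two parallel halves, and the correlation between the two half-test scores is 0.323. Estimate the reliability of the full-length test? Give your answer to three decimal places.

The full test is twice the length of either half (n = 2).
r_full = 2r_hh / (1 + r_hh) = 2 × 0.323 / (1 + 0.323)
       = 0.6460 / 1.3230 = 0.4883

0.488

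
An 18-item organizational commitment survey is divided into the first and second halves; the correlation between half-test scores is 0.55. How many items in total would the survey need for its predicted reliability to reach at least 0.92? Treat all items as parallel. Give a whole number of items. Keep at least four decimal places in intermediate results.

85

r_full = 2(0.55)/(1 + 0.55) = 0.7097
n = r_tgt(1 − r_full) / [r_full(1 − r_tgt)] = 0.92 × 0.2903 / (0.7097 × 0.08) ≈ 4.7040
Required items = 4.7040 × 18 = 84.67, so 85 items.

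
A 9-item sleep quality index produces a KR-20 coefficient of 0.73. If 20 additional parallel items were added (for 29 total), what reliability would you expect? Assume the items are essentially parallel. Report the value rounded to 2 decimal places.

0.90

n = 29/9 = 3.2222
r_new = 3.2222·0.73 / [1 + (3.2222 − 1)·0.73]
     = 2.3522 / 2.6222 = 0.8970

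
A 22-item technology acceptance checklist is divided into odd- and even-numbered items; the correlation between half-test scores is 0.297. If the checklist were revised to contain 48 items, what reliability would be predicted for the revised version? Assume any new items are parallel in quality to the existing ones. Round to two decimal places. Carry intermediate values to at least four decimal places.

0.65

First correct the split-half correlation to full-test reliability: r_full = 2 × 0.297 / (1 + 0.297) ≈ 0.4580
Then adjust to 48 items: n = 48/22 = 2.1818
r_new = n·r_full / (1 + (n − 1)·r_full) = 0.9993 / 1.5413 ≈ 0.6483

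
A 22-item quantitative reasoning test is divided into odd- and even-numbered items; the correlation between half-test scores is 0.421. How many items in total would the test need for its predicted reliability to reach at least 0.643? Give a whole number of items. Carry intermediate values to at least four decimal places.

28

Corrected full-test reliability: r_full = 2 × 0.421 / (1 + 0.421) ≈ 0.5925
n = r_tgt(1 − r_full) / [r_full(1 − r_tgt)] = 0.643 × 0.4075 / (0.5925 × 0.357) ≈ 1.2387
Required items = 1.2387 × 22 = 27.25, so 28 items.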